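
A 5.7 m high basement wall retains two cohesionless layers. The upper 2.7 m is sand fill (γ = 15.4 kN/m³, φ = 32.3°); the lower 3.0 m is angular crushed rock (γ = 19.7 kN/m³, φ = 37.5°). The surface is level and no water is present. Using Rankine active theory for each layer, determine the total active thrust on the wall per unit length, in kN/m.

68.9 kN/m

K_a1 = tan²(45°−32.3°/2) = 0.3035; K_a2 = tan²(45°−37.5°/2) = 0.2432.
Layer 1: σ at base = K_a1 γ₁ h₁ = 12.62 kPa; P₁ = ½×12.62×2.7 = 17.04.
Layer 2: σ_v at top = γ₁h₁ = 41.58; σ_h top = K_a2×41.58 = 10.11; σ_h base = K_a2×(41.58+19.7×3.0) = 24.48.
P₂ = ½(10.11+24.48)×3.0 = 51.89. Total P_a = 17.04+51.89 = 68.93 kN/m.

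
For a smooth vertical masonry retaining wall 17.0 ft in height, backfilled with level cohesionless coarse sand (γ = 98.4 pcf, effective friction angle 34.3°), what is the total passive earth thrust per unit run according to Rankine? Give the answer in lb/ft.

K_p = tan²(45° + φ/2) = 3.582.
P_p = ½ K_p γ H² = 0.5 × 3.582 × 98.4 × 17.0² = 50930 lb/ft.

50900 lb/ft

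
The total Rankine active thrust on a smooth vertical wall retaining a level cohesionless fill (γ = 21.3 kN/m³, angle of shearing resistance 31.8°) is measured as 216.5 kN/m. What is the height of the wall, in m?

K_a = 0.3098. P_a = ½ K_a γ H² ⇒ H = √(2P_a/(K_a γ)).
H = √(2×216.5/(0.3098×21.3)) = 8.101 m.

8.10 m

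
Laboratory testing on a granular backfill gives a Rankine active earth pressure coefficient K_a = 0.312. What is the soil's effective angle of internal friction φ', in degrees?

31.6°

K_a = tan²(45° − φ/2) ⇒ 45° − φ/2 = arctan(√0.312) = 29.19°.
φ = 2(45° − 29.19°) = 31.63°.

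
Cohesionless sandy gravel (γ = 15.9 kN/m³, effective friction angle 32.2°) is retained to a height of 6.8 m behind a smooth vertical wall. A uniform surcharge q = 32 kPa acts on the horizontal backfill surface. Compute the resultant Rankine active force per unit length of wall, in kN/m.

178 kN/m

K_a = tan²(45° − φ/2) = 0.3047.
Soil triangle: ½ K_a γ H² = 0.5×0.3047×15.9×6.8² = 112.0 kN/m.
Surcharge rectangle: K_a q H = 0.3047×32×6.8 = 66.31 kN/m.
Total = 112.0 + 66.31 = 178.3 kN/m.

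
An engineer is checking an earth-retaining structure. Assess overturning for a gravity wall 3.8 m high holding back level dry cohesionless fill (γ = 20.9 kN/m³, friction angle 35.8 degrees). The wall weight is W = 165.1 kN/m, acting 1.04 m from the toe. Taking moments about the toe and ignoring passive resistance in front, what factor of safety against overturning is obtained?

K_a = tan²(45° − 35.8°/2) = 0.2619.
P_a = ½K_aγH² = 0.5×0.2619×20.9×3.8² = 39.51 kN/m, acting at H/3 = 1.267 m above the base.
Overturning moment M_o = P_a × H/3 = 39.51 × 1.267 = 50.05.
Resisting moment M_r = W × 1.04 = 165.1 × 1.04 = 171.7.
FS_overturning = M_r/M_o = 171.7/50.05 = 3.431.

3.43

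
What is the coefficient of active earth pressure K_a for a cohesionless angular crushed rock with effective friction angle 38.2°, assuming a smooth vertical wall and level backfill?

K_a = (1 − sin φ)/(1 + sin φ) = (1 − sin 38.2°)/(1 + sin 38.2°) = 0.2358.

0.236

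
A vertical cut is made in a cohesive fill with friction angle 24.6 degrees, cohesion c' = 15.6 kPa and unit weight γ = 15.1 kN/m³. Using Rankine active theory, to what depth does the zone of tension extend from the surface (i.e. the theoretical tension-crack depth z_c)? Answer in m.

K_a = tan²(45° − 24.6°/2) = 0.4121; √K_a = 0.6420.
The active pressure is zero where K_a γ z = 2c√K_a, so z_c = 2c/(γ√K_a) = 2×15.6/(15.1×0.6420) = 3.218 m.

3.22 m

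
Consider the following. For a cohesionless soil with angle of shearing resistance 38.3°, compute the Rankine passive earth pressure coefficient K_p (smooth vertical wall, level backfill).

K_p = (1 + sin φ)/(1 − sin φ) = tan²(45° + 38.3°/2) = 4.260.

4.26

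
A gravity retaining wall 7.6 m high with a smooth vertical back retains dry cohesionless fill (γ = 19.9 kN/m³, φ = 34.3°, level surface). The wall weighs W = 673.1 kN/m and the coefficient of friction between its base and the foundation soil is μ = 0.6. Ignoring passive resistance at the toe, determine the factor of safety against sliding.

2.52

K_a = tan²(45° − 34.3°/2) = 0.2792.
P_a = ½K_aγH² = 0.5×0.2792×19.9×7.6² = 160.4 kN/m, acting at H/3 = 2.533 m above the base.
FS_sliding = μW / P_a = 0.6×673.1 / 160.4 = 2.517.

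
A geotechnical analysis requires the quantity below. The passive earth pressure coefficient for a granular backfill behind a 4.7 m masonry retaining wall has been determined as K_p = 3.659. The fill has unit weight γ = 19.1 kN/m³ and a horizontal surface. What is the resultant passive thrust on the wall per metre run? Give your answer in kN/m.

P = ½ K_p γ H² = 0.5 × 3.659 × 19.1 × 4.7² = 771.9 kN/m.

772 kN/m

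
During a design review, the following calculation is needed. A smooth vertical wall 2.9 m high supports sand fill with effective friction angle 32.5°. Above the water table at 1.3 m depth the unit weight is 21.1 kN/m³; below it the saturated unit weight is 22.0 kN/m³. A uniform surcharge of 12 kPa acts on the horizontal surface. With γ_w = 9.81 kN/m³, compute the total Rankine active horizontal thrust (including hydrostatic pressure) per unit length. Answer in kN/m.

46.3 kN/m

K_a = tan²(45° − φ/2) = 0.3010.
γ' = 22.0 − 9.81 = 12.19 kN/m³. h₂ = H − d_w = 1.6 m.
σ'_h: at surface K_a·q = 3.612; at WT K_a(q+γd_w) = 11.87; at base K_a(q+γd_w+γ'h₂) = 17.74 kPa.
P₁ = ½(3.612+11.87)×1.3 = 10.06; P₂ = ½(11.87+17.74)×1.6 = 23.68; P_w = ½γ_w h₂² = 12.56.
Total = 10.06+23.68+12.56 = 46.30 kN/m.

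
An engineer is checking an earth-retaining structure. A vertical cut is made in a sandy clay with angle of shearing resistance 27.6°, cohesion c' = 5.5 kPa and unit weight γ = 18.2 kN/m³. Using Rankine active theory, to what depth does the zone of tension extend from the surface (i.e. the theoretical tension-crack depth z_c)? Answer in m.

0.998 m

K_a = tan²(45° − 27.6°/2) = 0.3668; √K_a = 0.6056.
The active pressure is zero where K_a γ z = 2c√K_a, so z_c = 2c/(γ√K_a) = 2×5.5/(18.2×0.6056) = 0.9980 m.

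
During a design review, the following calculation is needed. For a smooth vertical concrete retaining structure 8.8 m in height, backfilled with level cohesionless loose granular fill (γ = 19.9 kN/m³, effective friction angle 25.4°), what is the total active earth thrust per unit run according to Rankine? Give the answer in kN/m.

K_a = tan²(45° − φ/2) = 0.3996.
P_a = ½ K_a γ H² = 0.5 × 0.3996 × 19.9 × 8.8² = 307.9 kN/m.

308 kN/m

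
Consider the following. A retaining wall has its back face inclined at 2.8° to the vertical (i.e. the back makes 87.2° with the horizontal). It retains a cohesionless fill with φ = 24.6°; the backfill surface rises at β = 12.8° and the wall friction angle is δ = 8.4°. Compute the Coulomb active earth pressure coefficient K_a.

K_a = sin²(α+φ) / [sin²α · sin(α−δ) · (1 + √{sin(φ+δ)sin(φ−β) / (sin(α−δ)sin(α+β))})²].
With α = 87.2°, φ = 24.6°, δ = 8.4°, β = 12.8°: K_a = 0.4909.

0.491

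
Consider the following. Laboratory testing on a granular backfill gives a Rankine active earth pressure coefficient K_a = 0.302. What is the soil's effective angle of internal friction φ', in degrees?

K_a = tan²(45° − φ/2) ⇒ 45° − φ/2 = arctan(√0.302) = 28.79°.
φ = 2(45° − 28.79°) = 32.42°.

32.4°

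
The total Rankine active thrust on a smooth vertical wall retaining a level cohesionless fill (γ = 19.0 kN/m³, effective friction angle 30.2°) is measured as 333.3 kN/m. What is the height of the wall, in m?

K_a = 0.3307. P_a = ½ K_a γ H² ⇒ H = √(2P_a/(K_a γ)).
H = √(2×333.3/(0.3307×19.0)) = 10.30 m.

10.3 m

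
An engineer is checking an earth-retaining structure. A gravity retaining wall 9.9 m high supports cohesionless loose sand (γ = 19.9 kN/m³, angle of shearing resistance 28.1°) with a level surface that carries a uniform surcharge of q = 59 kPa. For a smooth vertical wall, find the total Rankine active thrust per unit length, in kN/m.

K_a = tan²(45° − φ/2) = 0.3596.
Soil triangle: ½ K_a γ H² = 0.5×0.3596×19.9×9.9² = 350.7 kN/m.
Surcharge rectangle: K_a q H = 0.3596×59×9.9 = 210.0 kN/m.
Total = 350.7 + 210.0 = 560.7 kN/m.

561 kN/m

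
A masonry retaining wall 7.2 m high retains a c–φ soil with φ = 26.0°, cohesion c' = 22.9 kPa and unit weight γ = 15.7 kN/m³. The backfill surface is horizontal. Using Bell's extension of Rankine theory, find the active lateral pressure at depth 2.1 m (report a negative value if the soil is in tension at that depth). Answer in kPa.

-15.7 kPa

K_a = (1 − sin φ)/(1 + sin φ) = 0.3905.
σ_a = K_a γ z − 2c√K_a = 0.3905×15.7×2.1 − 2×22.9×0.6249 = -15.75 kPa.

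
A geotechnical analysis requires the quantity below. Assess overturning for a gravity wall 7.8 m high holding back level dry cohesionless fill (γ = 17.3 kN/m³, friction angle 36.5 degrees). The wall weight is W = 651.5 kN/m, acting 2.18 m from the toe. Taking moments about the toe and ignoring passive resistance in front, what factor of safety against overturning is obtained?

4.09

K_a = tan²(45° − 36.5°/2) = 0.2541.
P_a = ½K_aγH² = 0.5×0.2541×17.3×7.8² = 133.7 kN/m, acting at H/3 = 2.600 m above the base.
Overturning moment M_o = P_a × H/3 = 133.7 × 2.600 = 347.6.
Resisting moment M_r = W × 2.18 = 651.5 × 2.18 = 1420.
FS_overturning = M_r/M_o = 1420/347.6 = 4.086.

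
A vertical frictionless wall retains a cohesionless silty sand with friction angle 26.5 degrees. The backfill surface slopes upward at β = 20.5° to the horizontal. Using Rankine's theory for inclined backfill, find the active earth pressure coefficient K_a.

K_a = cos β · (cos β − √(cos²β − cos²φ)) / (cos β + √(cos²β − cos²φ)).
cos β = 0.9367, cos φ = 0.8949, √(cos²β − cos²φ) = 0.2765.
K_a = 0.9367 × (0.9367 − 0.2765)/(0.9367 + 0.2765) = 0.5097.

0.510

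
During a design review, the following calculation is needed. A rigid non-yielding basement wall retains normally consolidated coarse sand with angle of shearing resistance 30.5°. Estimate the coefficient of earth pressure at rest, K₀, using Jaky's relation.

0.492

K₀ = 1 − sin φ' = 1 − sin 30.5° = 0.4925.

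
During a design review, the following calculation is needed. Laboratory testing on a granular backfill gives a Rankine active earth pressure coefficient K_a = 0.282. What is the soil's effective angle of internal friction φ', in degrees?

34.1°

K_a = tan²(45° − φ/2) ⇒ 45° − φ/2 = arctan(√0.282) = 27.97°.
φ = 2(45° − 27.97°) = 34.06°.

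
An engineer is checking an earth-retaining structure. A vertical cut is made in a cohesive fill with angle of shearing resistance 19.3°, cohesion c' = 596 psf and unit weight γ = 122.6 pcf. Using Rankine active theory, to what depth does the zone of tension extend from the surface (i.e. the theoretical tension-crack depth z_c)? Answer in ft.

K_a = tan²(45° − 19.3°/2) = 0.5032; √K_a = 0.7094.
The active pressure is zero where K_a γ z = 2c√K_a, so z_c = 2c/(γ√K_a) = 2×596/(122.6×0.7094) = 13.71 ft.

13.7 ft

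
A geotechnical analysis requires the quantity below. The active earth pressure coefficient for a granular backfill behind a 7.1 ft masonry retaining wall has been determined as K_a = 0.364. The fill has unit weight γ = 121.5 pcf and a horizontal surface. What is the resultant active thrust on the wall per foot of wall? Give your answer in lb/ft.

1110 lb/ft

P = ½ K_a γ H² = 0.5 × 0.364 × 121.5 × 7.1² = 1115 lb/ft.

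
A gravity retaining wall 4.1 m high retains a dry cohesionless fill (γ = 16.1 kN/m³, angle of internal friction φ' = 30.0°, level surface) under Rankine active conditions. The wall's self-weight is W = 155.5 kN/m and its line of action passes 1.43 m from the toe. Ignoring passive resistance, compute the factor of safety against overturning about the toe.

3.61

K_a = tan²(45° − 30.0°/2) = 0.3333.
P_a = ½K_aγH² = 0.5×0.3333×16.1×4.1² = 45.11 kN/m, acting at H/3 = 1.367 m above the base.
Overturning moment M_o = P_a × H/3 = 45.11 × 1.367 = 61.65.
Resisting moment M_r = W × 1.43 = 155.5 × 1.43 = 222.4.
FS_overturning = M_r/M_o = 222.4/61.65 = 3.607.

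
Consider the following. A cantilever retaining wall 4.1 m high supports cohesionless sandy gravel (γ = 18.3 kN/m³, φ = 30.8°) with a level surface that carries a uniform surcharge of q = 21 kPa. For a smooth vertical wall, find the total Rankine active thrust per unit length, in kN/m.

K_a = tan²(45° − φ/2) = 0.3227.
Soil triangle: ½ K_a γ H² = 0.5×0.3227×18.3×4.1² = 49.64 kN/m.
Surcharge rectangle: K_a q H = 0.3227×21×4.1 = 27.79 kN/m.
Total = 49.64 + 27.79 = 77.42 kN/m.

77.4 kN/m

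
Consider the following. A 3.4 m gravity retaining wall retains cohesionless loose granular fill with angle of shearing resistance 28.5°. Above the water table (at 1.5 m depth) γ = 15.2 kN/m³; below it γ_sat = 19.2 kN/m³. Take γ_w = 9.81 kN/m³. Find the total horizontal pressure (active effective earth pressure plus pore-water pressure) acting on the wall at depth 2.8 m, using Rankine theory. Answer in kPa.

25.1 kPa

K_a = (1 − sin φ)/(1 + sin φ) = 0.3540.
γ' = 19.2 − 9.81 = 9.390 kN/m³.
Effective vertical stress at 2.8 m: σ'_v = 15.2×1.5 + 9.390×1.30 = 35.01 kPa.
σ'_h = K_a σ'_v = 0.3540 × 35.01 = 12.39 kPa; u = γ_w × 1.30 = 12.75 kPa.
Total σ_h = 12.39 + 12.75 = 25.14 kPa.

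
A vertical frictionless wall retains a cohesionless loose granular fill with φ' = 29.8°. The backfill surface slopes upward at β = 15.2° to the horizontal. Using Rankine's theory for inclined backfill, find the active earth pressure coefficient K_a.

K_a = cos β · (cos β − √(cos²β − cos²φ)) / (cos β + √(cos²β − cos²φ)).
cos β = 0.9650, cos φ = 0.8678, √(cos²β − cos²φ) = 0.4222.
K_a = 0.9650 × (0.9650 − 0.4222)/(0.9650 + 0.4222) = 0.3776.

0.378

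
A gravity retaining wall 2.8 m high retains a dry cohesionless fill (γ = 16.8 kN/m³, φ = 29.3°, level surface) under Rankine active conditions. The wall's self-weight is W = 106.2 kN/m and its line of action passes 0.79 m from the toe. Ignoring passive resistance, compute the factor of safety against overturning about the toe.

K_a = tan²(45° − 29.3°/2) = 0.3428.
P_a = ½K_aγH² = 0.5×0.3428×16.8×2.8² = 22.58 kN/m, acting at H/3 = 0.9333 m above the base.
Overturning moment M_o = P_a × H/3 = 22.58 × 0.9333 = 21.07.
Resisting moment M_r = W × 0.79 = 106.2 × 0.79 = 83.90.
FS_overturning = M_r/M_o = 83.90/21.07 = 3.981.

3.98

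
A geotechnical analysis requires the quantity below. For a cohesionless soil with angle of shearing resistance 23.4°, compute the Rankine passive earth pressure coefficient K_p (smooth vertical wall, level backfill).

K_p = (1 + sin φ)/(1 − sin φ) = tan²(45° + 23.4°/2) = 2.318.

2.32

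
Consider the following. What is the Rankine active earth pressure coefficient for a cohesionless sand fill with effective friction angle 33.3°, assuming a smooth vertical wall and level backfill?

0.291

K_a = (1 − sin φ)/(1 + sin φ) = (1 − sin 33.3°)/(1 + sin 33.3°) = 0.2911.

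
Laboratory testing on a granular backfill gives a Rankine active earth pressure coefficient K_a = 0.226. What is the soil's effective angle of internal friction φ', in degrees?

39.1°

K_a = tan²(45° − φ/2) ⇒ 45° − φ/2 = arctan(√0.226) = 25.43°.
φ = 2(45° − 25.43°) = 39.15°.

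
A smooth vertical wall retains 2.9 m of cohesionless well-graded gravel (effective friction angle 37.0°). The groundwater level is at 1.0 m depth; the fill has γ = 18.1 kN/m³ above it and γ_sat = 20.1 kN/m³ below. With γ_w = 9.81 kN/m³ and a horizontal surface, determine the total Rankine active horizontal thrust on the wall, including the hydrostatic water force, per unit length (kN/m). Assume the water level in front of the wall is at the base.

K_a = tan²(45° − φ/2) = 0.2486.
γ' = 20.1 − 9.81 = 10.29 kN/m³. Depth below WT = 1.9 m.
σ'_h at WT = K_a γ d_w = 4.499 kPa; at base = 4.499 + K_a γ' × 1.9 = 9.359 kPa.
P₁ (0–1.0 m) = ½×4.499×1.0 = 2.250. P₂ (1.0–2.9 m) = ½(4.499+9.359)×1.9 = 13.17.
P_w = ½ γ_w h₂² = 0.5×9.81×1.9² = 17.71. Total = 2.250+13.17+17.71 = 33.12 kN/m.

33.1 kN/m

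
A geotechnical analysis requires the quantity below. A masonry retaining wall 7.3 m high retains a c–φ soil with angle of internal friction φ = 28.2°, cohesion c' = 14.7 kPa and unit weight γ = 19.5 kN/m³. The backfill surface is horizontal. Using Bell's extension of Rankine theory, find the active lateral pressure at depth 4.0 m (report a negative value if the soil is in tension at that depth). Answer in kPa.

K_a = (1 − sin φ)/(1 + sin φ) = 0.3582.
σ_a = K_a γ z − 2c√K_a = 0.3582×19.5×4.0 − 2×14.7×0.5985 = 10.34 kPa.

10.3 kPa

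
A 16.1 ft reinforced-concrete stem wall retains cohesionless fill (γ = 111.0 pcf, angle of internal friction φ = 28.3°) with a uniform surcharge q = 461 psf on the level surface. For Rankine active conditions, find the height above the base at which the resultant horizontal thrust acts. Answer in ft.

6.28 ft

K_a = 0.3568.
Triangular part P₁ = ½K_aγH² = 5133 at H/3 = 5.367 ft; rectangular part P₂ = K_a q H = 2648 at H/2 = 8.050 ft.
ȳ = (P₁·5.367 + P₂·8.050)/(P₁+P₂) = 6.280 ft.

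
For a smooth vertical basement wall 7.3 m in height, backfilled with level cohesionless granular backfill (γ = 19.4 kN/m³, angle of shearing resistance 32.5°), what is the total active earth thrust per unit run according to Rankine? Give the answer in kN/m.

156 kN/m

K_a = tan²(45° − φ/2) = 0.3010.
P_a = ½ K_a γ H² = 0.5 × 0.3010 × 19.4 × 7.3² = 155.6 kN/m.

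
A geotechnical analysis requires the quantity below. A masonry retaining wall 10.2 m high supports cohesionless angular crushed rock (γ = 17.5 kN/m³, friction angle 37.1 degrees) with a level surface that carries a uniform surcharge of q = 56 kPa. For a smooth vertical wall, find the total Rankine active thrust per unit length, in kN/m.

367 kN/m

K_a = tan²(45° − φ/2) = 0.2475.
Soil triangle: ½ K_a γ H² = 0.5×0.2475×17.5×10.2² = 225.3 kN/m.
Surcharge rectangle: K_a q H = 0.2475×56×10.2 = 141.4 kN/m.
Total = 225.3 + 141.4 = 366.7 kN/m.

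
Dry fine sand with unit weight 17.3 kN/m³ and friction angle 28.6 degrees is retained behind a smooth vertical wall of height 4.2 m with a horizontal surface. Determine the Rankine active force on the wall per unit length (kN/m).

53.8 kN/m

K_a = tan²(45° − φ/2) = 0.3525.
P_a = ½ K_a γ H² = 0.5 × 0.3525 × 17.3 × 4.2² = 53.79 kN/m.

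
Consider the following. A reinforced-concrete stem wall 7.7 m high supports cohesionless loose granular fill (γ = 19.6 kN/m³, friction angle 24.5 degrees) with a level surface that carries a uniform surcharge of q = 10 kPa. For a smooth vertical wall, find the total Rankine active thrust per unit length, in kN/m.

K_a = tan²(45° − φ/2) = 0.4137.
Soil triangle: ½ K_a γ H² = 0.5×0.4137×19.6×7.7² = 240.4 kN/m.
Surcharge rectangle: K_a q H = 0.4137×10×7.7 = 31.86 kN/m.
Total = 240.4 + 31.86 = 272.3 kN/m.

272 kN/m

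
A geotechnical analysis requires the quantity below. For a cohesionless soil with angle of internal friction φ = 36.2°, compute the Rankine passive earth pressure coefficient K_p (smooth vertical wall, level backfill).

3.89

K_p = (1 + sin φ)/(1 − sin φ) = tan²(45° + 36.2°/2) = 3.885.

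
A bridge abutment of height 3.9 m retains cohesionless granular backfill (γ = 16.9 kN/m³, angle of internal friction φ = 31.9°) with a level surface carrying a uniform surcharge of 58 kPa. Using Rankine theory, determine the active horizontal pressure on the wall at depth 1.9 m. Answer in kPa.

K_a = (1 − sin φ)/(1 + sin φ) = 0.3085.
σ_v = γz + q = 16.9 × 1.9 + 58 = 90.11 kPa.
σ_h = K_a σ_v = 0.3085 × 90.11 = 27.80 kPa.

27.8 kPa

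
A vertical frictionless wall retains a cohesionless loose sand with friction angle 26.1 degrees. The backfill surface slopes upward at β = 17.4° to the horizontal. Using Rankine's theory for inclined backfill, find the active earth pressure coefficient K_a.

0.472

K_a = cos β · (cos β − √(cos²β − cos²φ)) / (cos β + √(cos²β − cos²φ)).
cos β = 0.9542, cos φ = 0.8980, √(cos²β − cos²φ) = 0.3227.
K_a = 0.9542 × (0.9542 − 0.3227)/(0.9542 + 0.3227) = 0.4720.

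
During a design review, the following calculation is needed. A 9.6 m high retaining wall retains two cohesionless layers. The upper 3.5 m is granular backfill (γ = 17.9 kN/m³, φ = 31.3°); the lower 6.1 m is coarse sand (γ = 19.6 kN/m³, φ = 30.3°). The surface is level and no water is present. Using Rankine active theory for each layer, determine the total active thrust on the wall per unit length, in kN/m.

K_a1 = tan²(45°−31.3°/2) = 0.3162; K_a2 = tan²(45°−30.3°/2) = 0.3293.
Layer 1: σ at base = K_a1 γ₁ h₁ = 19.81 kPa; P₁ = ½×19.81×3.5 = 34.67.
Layer 2: σ_v at top = γ₁h₁ = 62.65; σ_h top = K_a2×62.65 = 20.63; σ_h base = K_a2×(62.65+19.6×6.1) = 60.01.
P₂ = ½(20.63+60.01)×6.1 = 245.9. Total P_a = 34.67+245.9 = 280.6 kN/m.

281 kN/m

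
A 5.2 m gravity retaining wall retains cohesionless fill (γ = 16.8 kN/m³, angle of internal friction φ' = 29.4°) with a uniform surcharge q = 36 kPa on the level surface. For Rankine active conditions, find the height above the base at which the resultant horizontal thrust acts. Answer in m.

K_a = 0.3415.
Triangular part P₁ = ½K_aγH² = 77.56 at H/3 = 1.733 m; rectangular part P₂ = K_a q H = 63.92 at H/2 = 2.600 m.
ȳ = (P₁·1.733 + P₂·2.600)/(P₁+P₂) = 2.125 m.

2.12 m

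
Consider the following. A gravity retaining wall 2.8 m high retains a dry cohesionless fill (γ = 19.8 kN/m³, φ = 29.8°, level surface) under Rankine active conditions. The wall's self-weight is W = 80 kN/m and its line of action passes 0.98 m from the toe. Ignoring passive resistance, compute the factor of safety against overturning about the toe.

K_a = tan²(45° − 29.8°/2) = 0.3360.
P_a = ½K_aγH² = 0.5×0.3360×19.8×2.8² = 26.08 kN/m, acting at H/3 = 0.9333 m above the base.
Overturning moment M_o = P_a × H/3 = 26.08 × 0.9333 = 24.34.
Resisting moment M_r = W × 0.98 = 80 × 0.98 = 78.40.
FS_overturning = M_r/M_o = 78.40/24.34 = 3.221.

3.22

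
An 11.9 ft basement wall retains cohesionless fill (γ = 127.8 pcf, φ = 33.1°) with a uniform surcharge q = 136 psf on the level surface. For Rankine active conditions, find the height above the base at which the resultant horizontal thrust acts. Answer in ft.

K_a = 0.2936.
Triangular part P₁ = ½K_aγH² = 2657 at H/3 = 3.967 ft; rectangular part P₂ = K_a q H = 475.1 at H/2 = 5.950 ft.
ȳ = (P₁·3.967 + P₂·5.950)/(P₁+P₂) = 4.268 ft.

4.27 ft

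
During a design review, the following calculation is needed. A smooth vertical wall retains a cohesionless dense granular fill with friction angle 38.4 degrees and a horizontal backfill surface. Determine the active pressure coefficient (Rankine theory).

K_a = tan²(45° − φ/2) = tan²(25.80°) = 0.2337.

0.234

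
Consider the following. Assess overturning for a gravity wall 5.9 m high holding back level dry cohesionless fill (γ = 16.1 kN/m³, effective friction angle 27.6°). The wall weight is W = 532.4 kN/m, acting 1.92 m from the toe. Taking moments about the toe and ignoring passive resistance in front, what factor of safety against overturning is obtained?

K_a = tan²(45° − 27.6°/2) = 0.3668.
P_a = ½K_aγH² = 0.5×0.3668×16.1×5.9² = 102.8 kN/m, acting at H/3 = 1.967 m above the base.
Overturning moment M_o = P_a × H/3 = 102.8 × 1.967 = 202.1.
Resisting moment M_r = W × 1.92 = 532.4 × 1.92 = 1022.
FS_overturning = M_r/M_o = 1022/202.1 = 5.057.

5.06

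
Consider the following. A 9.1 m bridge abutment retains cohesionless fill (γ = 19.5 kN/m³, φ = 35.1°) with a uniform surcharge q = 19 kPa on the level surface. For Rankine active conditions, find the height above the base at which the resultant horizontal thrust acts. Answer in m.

K_a = 0.2698.
Triangular part P₁ = ½K_aγH² = 217.9 at H/3 = 3.033 m; rectangular part P₂ = K_a q H = 46.65 at H/2 = 4.550 m.
ȳ = (P₁·3.033 + P₂·4.550)/(P₁+P₂) = 3.301 m.

3.30 m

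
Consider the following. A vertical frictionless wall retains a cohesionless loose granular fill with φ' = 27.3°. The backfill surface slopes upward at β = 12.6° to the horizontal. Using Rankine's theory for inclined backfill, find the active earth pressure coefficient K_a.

K_a = cos β · (cos β − √(cos²β − cos²φ)) / (cos β + √(cos²β − cos²φ)).
cos β = 0.9759, cos φ = 0.8886, √(cos²β − cos²φ) = 0.4035.
K_a = 0.9759 × (0.9759 − 0.4035)/(0.9759 + 0.4035) = 0.4050.

0.405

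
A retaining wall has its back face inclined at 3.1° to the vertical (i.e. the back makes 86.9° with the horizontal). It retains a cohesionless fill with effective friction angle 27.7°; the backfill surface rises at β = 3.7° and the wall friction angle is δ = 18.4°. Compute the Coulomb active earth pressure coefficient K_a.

0.366

K_a = sin²(α+φ) / [sin²α · sin(α−δ) · (1 + √{sin(φ+δ)sin(φ−β) / (sin(α−δ)sin(α+β))})²].
With α = 86.9°, φ = 27.7°, δ = 18.4°, β = 3.7°: K_a = 0.3656.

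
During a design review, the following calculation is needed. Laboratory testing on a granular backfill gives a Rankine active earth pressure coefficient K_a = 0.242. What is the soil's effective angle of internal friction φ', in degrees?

37.6°

K_a = tan²(45° − φ/2) ⇒ 45° − φ/2 = arctan(√0.242) = 26.19°.
φ = 2(45° − 26.19°) = 37.61°.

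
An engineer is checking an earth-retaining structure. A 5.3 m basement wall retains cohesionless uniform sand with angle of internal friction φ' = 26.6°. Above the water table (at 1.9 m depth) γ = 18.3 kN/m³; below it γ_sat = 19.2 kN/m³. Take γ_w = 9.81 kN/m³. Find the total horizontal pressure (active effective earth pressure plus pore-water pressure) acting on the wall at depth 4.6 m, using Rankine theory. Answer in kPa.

49.4 kPa

K_a = (1 − sin φ)/(1 + sin φ) = 0.3814.
γ' = 19.2 − 9.81 = 9.390 kN/m³.
Effective vertical stress at 4.6 m: σ'_v = 18.3×1.9 + 9.390×2.70 = 60.12 kPa.
σ'_h = K_a σ'_v = 0.3814 × 60.12 = 22.93 kPa; u = γ_w × 2.70 = 26.49 kPa.
Total σ_h = 22.93 + 26.49 = 49.42 kPa.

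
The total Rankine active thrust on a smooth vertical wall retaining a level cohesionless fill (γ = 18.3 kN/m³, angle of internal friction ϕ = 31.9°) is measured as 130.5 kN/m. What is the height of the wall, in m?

6.80 m

K_a = 0.3085. P_a = ½ K_a γ H² ⇒ H = √(2P_a/(K_a γ)).
H = √(2×130.5/(0.3085×18.3)) = 6.799 m.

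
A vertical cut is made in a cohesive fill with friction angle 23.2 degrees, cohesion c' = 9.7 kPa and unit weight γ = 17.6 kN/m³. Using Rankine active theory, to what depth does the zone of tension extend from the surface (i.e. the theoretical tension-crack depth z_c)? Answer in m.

1.67 m

K_a = tan²(45° − 23.2°/2) = 0.4348; √K_a = 0.6594.
The active pressure is zero where K_a γ z = 2c√K_a, so z_c = 2c/(γ√K_a) = 2×9.7/(17.6×0.6594) = 1.672 m.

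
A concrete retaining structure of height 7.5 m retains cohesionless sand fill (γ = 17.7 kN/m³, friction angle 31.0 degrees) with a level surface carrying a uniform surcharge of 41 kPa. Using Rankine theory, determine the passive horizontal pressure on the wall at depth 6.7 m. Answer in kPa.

499 kPa

K_p = (1 + sin φ)/(1 − sin φ) = 3.124.
σ_v = γz + q = 17.7 × 6.7 + 41 = 159.6 kPa.
σ_h = K_p σ_v = 3.124 × 159.6 = 498.6 kPa.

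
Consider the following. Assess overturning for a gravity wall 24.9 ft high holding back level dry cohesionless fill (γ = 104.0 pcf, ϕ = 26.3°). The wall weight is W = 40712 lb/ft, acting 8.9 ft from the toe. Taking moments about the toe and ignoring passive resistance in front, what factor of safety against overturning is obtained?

3.51

K_a = tan²(45° − 26.3°/2) = 0.3859.
P_a = ½K_aγH² = 0.5×0.3859×104.0×24.9² = 12440 lb/ft, acting at H/3 = 8.300 ft above the base.
Overturning moment M_o = P_a × H/3 = 12440 × 8.300 = 103300.
Resisting moment M_r = W × 8.9 = 40712 × 8.9 = 362300.
FS_overturning = M_r/M_o = 362300/103300 = 3.508.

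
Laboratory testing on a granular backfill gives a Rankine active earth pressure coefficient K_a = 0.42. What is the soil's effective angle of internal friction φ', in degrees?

K_a = tan²(45° − φ/2) ⇒ 45° − φ/2 = arctan(√0.42) = 32.95°.
φ = 2(45° − 32.95°) = 24.11°.

24.1°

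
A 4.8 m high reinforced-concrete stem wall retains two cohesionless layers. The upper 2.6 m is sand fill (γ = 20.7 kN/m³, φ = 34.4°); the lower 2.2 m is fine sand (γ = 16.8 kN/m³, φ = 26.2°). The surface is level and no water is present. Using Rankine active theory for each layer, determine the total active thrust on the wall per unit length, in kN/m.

81.1 kN/m

K_a1 = tan²(45°−34.4°/2) = 0.2780; K_a2 = tan²(45°−26.2°/2) = 0.3874.
Layer 1: σ at base = K_a1 γ₁ h₁ = 14.96 kPa; P₁ = ½×14.96×2.6 = 19.45.
Layer 2: σ_v at top = γ₁h₁ = 53.82; σ_h top = K_a2×53.82 = 20.85; σ_h base = K_a2×(53.82+16.8×2.2) = 35.17.
P₂ = ½(20.85+35.17)×2.2 = 61.63. Total P_a = 19.45+61.63 = 81.08 kN/m.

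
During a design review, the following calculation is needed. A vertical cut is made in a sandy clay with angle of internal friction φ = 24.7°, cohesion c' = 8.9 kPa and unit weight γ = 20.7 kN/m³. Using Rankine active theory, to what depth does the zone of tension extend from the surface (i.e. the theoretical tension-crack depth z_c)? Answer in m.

1.34 m

K_a = tan²(45° − 24.7°/2) = 0.4106; √K_a = 0.6408.
The active pressure is zero where K_a γ z = 2c√K_a, so z_c = 2c/(γ√K_a) = 2×8.9/(20.7×0.6408) = 1.342 m.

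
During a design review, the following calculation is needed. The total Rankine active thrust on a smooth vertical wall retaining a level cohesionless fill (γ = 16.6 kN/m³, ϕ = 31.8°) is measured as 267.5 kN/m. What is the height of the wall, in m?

10.2 m

K_a = 0.3098. P_a = ½ K_a γ H² ⇒ H = √(2P_a/(K_a γ)).
H = √(2×267.5/(0.3098×16.6)) = 10.20 m.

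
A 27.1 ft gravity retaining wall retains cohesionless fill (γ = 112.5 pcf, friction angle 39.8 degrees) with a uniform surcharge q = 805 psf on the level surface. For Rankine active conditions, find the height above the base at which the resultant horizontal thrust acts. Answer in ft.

K_a = 0.2194.
Triangular part P₁ = ½K_aγH² = 9065 at H/3 = 9.033 ft; rectangular part P₂ = K_a q H = 4787 at H/2 = 13.55 ft.
ȳ = (P₁·9.033 + P₂·13.55)/(P₁+P₂) = 10.59 ft.

10.6 ft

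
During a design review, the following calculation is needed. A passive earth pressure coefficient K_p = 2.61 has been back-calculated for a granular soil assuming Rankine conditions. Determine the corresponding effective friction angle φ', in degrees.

26.5°

K_p = (1+sin φ)/(1−sin φ) ⇒ sin φ = (K_p − 1)/(K_p + 1) = 0.4460.
φ = arcsin(0.4460) = 26.49°.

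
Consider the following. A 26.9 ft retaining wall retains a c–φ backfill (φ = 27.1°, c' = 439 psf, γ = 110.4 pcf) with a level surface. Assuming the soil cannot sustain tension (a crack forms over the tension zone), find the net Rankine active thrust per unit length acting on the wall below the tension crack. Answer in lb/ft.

K_a = 0.3741; √K_a = 0.6116.
Tension-crack depth z_c = 2c/(γ√K_a) = 2×439/(110.4×0.6116) = 13.00 ft.
σ_a at base = K_a γ H − 2c√K_a = 0.3741×110.4×26.9 − 2×439×0.6116 = 573.9 psf.
P_a = ½ × 573.9 × (H − z_c) = 0.5×573.9×13.90 = 3987 lb/ft.

3990 lb/ft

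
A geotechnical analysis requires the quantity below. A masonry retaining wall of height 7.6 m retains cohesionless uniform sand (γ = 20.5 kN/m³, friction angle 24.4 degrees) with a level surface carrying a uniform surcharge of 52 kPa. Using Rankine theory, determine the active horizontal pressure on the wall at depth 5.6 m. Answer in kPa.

K_a = (1 − sin φ)/(1 + sin φ) = 0.4153.
σ_v = γz + q = 20.5 × 5.6 + 52 = 166.8 kPa.
σ_h = K_a σ_v = 0.4153 × 166.8 = 69.28 kPa.

69.3 kPa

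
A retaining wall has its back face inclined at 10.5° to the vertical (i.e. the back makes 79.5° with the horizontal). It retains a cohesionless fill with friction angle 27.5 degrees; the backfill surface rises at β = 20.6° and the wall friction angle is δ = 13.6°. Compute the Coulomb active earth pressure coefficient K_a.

0.617

K_a = sin²(α+φ) / [sin²α · sin(α−δ) · (1 + √{sin(φ+δ)sin(φ−β) / (sin(α−δ)sin(α+β))})²].
With α = 79.5°, φ = 27.5°, δ = 13.6°, β = 20.6°: K_a = 0.6165.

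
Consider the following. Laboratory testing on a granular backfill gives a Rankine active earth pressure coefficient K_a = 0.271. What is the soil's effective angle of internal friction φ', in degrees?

35.0°

K_a = tan²(45° − φ/2) ⇒ 45° − φ/2 = arctan(√0.271) = 27.50°.
φ = 2(45° − 27.50°) = 35.00°.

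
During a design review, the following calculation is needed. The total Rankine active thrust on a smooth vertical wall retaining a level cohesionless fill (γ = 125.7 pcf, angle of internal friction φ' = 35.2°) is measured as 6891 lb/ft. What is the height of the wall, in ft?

K_a = 0.2687. P_a = ½ K_a γ H² ⇒ H = √(2P_a/(K_a γ)).
H = √(2×6891/(0.2687×125.7)) = 20.20 ft.

20.2 ft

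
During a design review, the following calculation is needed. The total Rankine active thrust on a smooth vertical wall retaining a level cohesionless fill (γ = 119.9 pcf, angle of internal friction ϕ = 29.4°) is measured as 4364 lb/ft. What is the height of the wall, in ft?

K_a = 0.3415. P_a = ½ K_a γ H² ⇒ H = √(2P_a/(K_a γ)).
H = √(2×4364/(0.3415×119.9)) = 14.60 ft.

14.6 ft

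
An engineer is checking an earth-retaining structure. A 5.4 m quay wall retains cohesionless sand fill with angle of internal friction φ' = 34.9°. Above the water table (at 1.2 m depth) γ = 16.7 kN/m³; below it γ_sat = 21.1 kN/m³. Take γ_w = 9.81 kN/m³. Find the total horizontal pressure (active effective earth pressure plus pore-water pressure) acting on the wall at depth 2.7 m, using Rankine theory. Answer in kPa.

24.8 kPa

K_a = (1 − sin φ)/(1 + sin φ) = 0.2721.
γ' = 21.1 − 9.81 = 11.29 kN/m³.
Effective vertical stress at 2.7 m: σ'_v = 16.7×1.2 + 11.29×1.50 = 36.98 kPa.
σ'_h = K_a σ'_v = 0.2721 × 36.98 = 10.06 kPa; u = γ_w × 1.50 = 14.72 kPa.
Total σ_h = 10.06 + 14.72 = 24.78 kPa.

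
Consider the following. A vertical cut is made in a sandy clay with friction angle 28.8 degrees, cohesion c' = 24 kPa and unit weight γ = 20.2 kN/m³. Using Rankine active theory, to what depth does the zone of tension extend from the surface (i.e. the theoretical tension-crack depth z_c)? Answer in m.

K_a = tan²(45° − 28.8°/2) = 0.3498; √K_a = 0.5914.
The active pressure is zero where K_a γ z = 2c√K_a, so z_c = 2c/(γ√K_a) = 2×24/(20.2×0.5914) = 4.018 m.

4.02 m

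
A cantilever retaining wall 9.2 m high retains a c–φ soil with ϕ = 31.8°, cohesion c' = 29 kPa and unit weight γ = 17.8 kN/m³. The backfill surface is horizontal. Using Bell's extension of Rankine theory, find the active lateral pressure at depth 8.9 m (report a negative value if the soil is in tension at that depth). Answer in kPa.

K_a = (1 − sin φ)/(1 + sin φ) = 0.3098.
σ_a = K_a γ z − 2c√K_a = 0.3098×17.8×8.9 − 2×29×0.5566 = 16.80 kPa.

16.8 kPa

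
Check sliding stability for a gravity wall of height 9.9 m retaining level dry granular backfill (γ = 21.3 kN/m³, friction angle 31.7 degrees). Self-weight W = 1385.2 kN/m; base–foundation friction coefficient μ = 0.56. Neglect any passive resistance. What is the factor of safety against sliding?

2.39

K_a = tan²(45° − 31.7°/2) = 0.3111.
P_a = ½K_aγH² = 0.5×0.3111×21.3×9.9² = 324.7 kN/m, acting at H/3 = 3.300 m above the base.
FS_sliding = μW / P_a = 0.56×1385.2 / 324.7 = 2.389.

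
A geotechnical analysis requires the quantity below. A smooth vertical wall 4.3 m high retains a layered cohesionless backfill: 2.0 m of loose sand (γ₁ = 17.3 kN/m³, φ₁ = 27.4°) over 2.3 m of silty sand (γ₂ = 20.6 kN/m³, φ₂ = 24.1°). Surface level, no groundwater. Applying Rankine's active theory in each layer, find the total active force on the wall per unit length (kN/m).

69.1 kN/m

K_a1 = tan²(45°−27.4°/2) = 0.3697; K_a2 = tan²(45°−24.1°/2) = 0.4201.
Layer 1: σ at base = K_a1 γ₁ h₁ = 12.79 kPa; P₁ = ½×12.79×2.0 = 12.79.
Layer 2: σ_v at top = γ₁h₁ = 34.60; σ_h top = K_a2×34.60 = 14.54; σ_h base = K_a2×(34.60+20.6×2.3) = 34.44.
P₂ = ½(14.54+34.44)×2.3 = 56.32. Total P_a = 12.79+56.32 = 69.12 kN/m.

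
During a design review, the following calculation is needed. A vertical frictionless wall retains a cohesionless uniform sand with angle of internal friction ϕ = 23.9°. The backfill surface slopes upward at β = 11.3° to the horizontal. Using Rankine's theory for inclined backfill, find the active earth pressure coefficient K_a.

0.460

K_a = cos β · (cos β − √(cos²β − cos²φ)) / (cos β + √(cos²β − cos²φ)).
cos β = 0.9806, cos φ = 0.9143, √(cos²β − cos²φ) = 0.3546.
K_a = 0.9806 × (0.9806 − 0.3546)/(0.9806 + 0.3546) = 0.4598.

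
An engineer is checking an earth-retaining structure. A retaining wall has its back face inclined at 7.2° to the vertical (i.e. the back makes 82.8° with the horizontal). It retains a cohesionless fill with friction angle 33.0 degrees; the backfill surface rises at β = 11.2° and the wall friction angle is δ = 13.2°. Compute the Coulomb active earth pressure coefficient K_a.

K_a = sin²(α+φ) / [sin²α · sin(α−δ) · (1 + √{sin(φ+δ)sin(φ−β) / (sin(α−δ)sin(α+β))})²].
With α = 82.8°, φ = 33.0°, δ = 13.2°, β = 11.2°: K_a = 0.3727.

0.373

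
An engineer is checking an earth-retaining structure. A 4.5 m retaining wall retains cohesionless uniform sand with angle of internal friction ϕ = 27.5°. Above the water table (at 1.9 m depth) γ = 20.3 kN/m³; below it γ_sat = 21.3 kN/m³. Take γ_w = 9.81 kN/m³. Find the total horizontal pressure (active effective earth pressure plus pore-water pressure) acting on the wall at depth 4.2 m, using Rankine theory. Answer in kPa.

K_a = (1 − sin φ)/(1 + sin φ) = 0.3682.
γ' = 21.3 − 9.81 = 11.49 kN/m³.
Effective vertical stress at 4.2 m: σ'_v = 20.3×1.9 + 11.49×2.30 = 65.00 kPa.
σ'_h = K_a σ'_v = 0.3682 × 65.00 = 23.93 kPa; u = γ_w × 2.30 = 22.56 kPa.
Total σ_h = 23.93 + 22.56 = 46.50 kPa.

46.5 kPa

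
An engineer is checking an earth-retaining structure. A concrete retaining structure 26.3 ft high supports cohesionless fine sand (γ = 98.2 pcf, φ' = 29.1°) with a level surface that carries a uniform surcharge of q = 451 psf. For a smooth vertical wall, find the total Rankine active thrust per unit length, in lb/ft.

15800 lb/ft

K_a = tan²(45° − φ/2) = 0.3456.
Soil triangle: ½ K_a γ H² = 0.5×0.3456×98.2×26.3² = 11740 lb/ft.
Surcharge rectangle: K_a q H = 0.3456×451×26.3 = 4099 lb/ft.
Total = 11740 + 4099 = 15840 lb/ft.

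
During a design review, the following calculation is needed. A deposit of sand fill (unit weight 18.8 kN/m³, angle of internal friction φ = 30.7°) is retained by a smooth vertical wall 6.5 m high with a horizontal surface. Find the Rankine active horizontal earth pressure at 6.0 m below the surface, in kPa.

36.6 kPa

K_a = (1 − sin φ)/(1 + sin φ) = 0.3240.
σ_h = K_a γ z = 0.3240 × 18.8 × 6.0 = 36.55 kPa.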